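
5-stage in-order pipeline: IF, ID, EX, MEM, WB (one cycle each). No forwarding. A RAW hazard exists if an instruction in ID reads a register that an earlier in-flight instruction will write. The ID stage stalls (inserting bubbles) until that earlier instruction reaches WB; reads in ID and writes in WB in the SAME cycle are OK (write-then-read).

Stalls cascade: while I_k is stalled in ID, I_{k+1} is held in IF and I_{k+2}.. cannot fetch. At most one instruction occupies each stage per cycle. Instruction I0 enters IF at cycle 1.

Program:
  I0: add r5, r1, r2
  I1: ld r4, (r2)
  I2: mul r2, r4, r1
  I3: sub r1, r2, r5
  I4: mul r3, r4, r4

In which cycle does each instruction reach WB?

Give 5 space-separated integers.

Answer: 5 6 9 12 13

Derivation:
I0 add r5 <- r1,r2: IF@1 ID@2 stall=0 (-) EX@3 MEM@4 WB@5
I1 ld r4 <- r2: IF@2 ID@3 stall=0 (-) EX@4 MEM@5 WB@6
I2 mul r2 <- r4,r1: IF@3 ID@4 stall=2 (RAW on I1.r4 (WB@6)) EX@7 MEM@8 WB@9
I3 sub r1 <- r2,r5: IF@4 ID@7 stall=2 (RAW on I2.r2 (WB@9)) EX@10 MEM@11 WB@12
I4 mul r3 <- r4,r4: IF@7 ID@10 stall=0 (-) EX@11 MEM@12 WB@13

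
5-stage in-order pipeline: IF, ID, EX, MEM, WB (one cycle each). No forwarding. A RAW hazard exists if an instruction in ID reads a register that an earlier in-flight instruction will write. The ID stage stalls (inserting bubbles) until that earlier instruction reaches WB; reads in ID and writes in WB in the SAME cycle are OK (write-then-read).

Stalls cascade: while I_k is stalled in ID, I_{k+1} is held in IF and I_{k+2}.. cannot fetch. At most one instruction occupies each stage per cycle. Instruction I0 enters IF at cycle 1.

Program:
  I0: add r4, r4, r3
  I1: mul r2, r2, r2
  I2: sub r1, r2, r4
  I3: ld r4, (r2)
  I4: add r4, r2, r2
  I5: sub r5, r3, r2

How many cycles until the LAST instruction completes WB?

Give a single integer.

I0 add r4 <- r4,r3: IF@1 ID@2 stall=0 (-) EX@3 MEM@4 WB@5
I1 mul r2 <- r2,r2: IF@2 ID@3 stall=0 (-) EX@4 MEM@5 WB@6
I2 sub r1 <- r2,r4: IF@3 ID@4 stall=2 (RAW on I1.r2 (WB@6)) EX@7 MEM@8 WB@9
I3 ld r4 <- r2: IF@4 ID@7 stall=0 (-) EX@8 MEM@9 WB@10
I4 add r4 <- r2,r2: IF@7 ID@8 stall=0 (-) EX@9 MEM@10 WB@11
I5 sub r5 <- r3,r2: IF@8 ID@9 stall=0 (-) EX@10 MEM@11 WB@12

Answer: 12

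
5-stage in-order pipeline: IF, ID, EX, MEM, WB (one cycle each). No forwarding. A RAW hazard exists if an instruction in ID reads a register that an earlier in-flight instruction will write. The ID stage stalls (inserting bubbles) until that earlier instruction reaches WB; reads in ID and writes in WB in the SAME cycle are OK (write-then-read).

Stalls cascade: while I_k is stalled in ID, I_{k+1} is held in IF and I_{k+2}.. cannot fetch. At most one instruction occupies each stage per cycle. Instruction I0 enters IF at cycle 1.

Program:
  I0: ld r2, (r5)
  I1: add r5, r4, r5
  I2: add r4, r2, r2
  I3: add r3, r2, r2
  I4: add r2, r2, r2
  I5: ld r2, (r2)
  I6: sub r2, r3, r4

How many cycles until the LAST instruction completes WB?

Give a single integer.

Answer: 14

Derivation:
I0 ld r2 <- r5: IF@1 ID@2 stall=0 (-) EX@3 MEM@4 WB@5
I1 add r5 <- r4,r5: IF@2 ID@3 stall=0 (-) EX@4 MEM@5 WB@6
I2 add r4 <- r2,r2: IF@3 ID@4 stall=1 (RAW on I0.r2 (WB@5)) EX@6 MEM@7 WB@8
I3 add r3 <- r2,r2: IF@4 ID@6 stall=0 (-) EX@7 MEM@8 WB@9
I4 add r2 <- r2,r2: IF@6 ID@7 stall=0 (-) EX@8 MEM@9 WB@10
I5 ld r2 <- r2: IF@7 ID@8 stall=2 (RAW on I4.r2 (WB@10)) EX@11 MEM@12 WB@13
I6 sub r2 <- r3,r4: IF@8 ID@11 stall=0 (-) EX@12 MEM@13 WB@14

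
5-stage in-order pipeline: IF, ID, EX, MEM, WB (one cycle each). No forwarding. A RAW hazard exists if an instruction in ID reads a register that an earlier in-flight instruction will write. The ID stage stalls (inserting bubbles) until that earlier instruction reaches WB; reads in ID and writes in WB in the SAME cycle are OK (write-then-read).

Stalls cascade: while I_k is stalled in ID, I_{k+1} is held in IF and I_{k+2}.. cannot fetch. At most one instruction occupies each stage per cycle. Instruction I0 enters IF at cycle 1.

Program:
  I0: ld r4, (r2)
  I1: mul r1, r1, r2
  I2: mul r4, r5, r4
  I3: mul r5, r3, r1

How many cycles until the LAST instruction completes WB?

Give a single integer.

I0 ld r4 <- r2: IF@1 ID@2 stall=0 (-) EX@3 MEM@4 WB@5
I1 mul r1 <- r1,r2: IF@2 ID@3 stall=0 (-) EX@4 MEM@5 WB@6
I2 mul r4 <- r5,r4: IF@3 ID@4 stall=1 (RAW on I0.r4 (WB@5)) EX@6 MEM@7 WB@8
I3 mul r5 <- r3,r1: IF@4 ID@6 stall=0 (-) EX@7 MEM@8 WB@9

Answer: 9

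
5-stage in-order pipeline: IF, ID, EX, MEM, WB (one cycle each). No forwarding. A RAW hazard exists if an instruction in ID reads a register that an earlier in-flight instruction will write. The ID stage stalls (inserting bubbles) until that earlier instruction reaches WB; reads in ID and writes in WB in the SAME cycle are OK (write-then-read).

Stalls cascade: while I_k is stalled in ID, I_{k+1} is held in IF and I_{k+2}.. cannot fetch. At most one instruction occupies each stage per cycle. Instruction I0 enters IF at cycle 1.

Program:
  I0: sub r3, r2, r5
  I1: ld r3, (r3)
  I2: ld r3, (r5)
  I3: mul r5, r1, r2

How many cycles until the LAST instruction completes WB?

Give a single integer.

Answer: 10

Derivation:
I0 sub r3 <- r2,r5: IF@1 ID@2 stall=0 (-) EX@3 MEM@4 WB@5
I1 ld r3 <- r3: IF@2 ID@3 stall=2 (RAW on I0.r3 (WB@5)) EX@6 MEM@7 WB@8
I2 ld r3 <- r5: IF@3 ID@6 stall=0 (-) EX@7 MEM@8 WB@9
I3 mul r5 <- r1,r2: IF@6 ID@7 stall=0 (-) EX@8 MEM@9 WB@10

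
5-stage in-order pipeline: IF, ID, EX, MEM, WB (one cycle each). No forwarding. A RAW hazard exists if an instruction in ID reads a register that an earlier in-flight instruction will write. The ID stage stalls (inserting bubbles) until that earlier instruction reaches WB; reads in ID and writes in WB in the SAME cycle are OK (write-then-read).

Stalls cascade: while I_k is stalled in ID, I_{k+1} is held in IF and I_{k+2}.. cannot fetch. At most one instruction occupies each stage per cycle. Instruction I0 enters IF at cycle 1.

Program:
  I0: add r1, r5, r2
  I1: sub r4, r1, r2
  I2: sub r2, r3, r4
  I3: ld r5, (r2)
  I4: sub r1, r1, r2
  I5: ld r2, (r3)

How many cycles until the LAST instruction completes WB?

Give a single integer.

Answer: 16

Derivation:
I0 add r1 <- r5,r2: IF@1 ID@2 stall=0 (-) EX@3 MEM@4 WB@5
I1 sub r4 <- r1,r2: IF@2 ID@3 stall=2 (RAW on I0.r1 (WB@5)) EX@6 MEM@7 WB@8
I2 sub r2 <- r3,r4: IF@3 ID@6 stall=2 (RAW on I1.r4 (WB@8)) EX@9 MEM@10 WB@11
I3 ld r5 <- r2: IF@6 ID@9 stall=2 (RAW on I2.r2 (WB@11)) EX@12 MEM@13 WB@14
I4 sub r1 <- r1,r2: IF@9 ID@12 stall=0 (-) EX@13 MEM@14 WB@15
I5 ld r2 <- r3: IF@12 ID@13 stall=0 (-) EX@14 MEM@15 WB@16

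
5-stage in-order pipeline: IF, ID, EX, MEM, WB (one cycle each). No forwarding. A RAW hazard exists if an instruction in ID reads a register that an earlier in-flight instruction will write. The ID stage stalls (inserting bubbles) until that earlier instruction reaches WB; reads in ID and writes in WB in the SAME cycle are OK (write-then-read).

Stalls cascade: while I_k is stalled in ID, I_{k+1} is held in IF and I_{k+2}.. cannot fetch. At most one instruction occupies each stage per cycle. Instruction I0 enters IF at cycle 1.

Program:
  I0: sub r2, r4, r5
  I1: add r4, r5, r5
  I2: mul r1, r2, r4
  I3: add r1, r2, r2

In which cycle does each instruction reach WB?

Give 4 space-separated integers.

Answer: 5 6 9 10

Derivation:
I0 sub r2 <- r4,r5: IF@1 ID@2 stall=0 (-) EX@3 MEM@4 WB@5
I1 add r4 <- r5,r5: IF@2 ID@3 stall=0 (-) EX@4 MEM@5 WB@6
I2 mul r1 <- r2,r4: IF@3 ID@4 stall=2 (RAW on I1.r4 (WB@6)) EX@7 MEM@8 WB@9
I3 add r1 <- r2,r2: IF@4 ID@7 stall=0 (-) EX@8 MEM@9 WB@10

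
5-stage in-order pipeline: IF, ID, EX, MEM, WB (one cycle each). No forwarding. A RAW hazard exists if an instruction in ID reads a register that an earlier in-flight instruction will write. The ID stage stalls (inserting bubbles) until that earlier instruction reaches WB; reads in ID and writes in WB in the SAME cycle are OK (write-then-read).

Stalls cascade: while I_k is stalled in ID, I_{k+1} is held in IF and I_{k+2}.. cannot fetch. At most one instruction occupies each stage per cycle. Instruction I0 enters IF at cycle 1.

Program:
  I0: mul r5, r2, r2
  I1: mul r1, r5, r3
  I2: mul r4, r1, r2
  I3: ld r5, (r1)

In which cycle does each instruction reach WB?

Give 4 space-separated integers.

I0 mul r5 <- r2,r2: IF@1 ID@2 stall=0 (-) EX@3 MEM@4 WB@5
I1 mul r1 <- r5,r3: IF@2 ID@3 stall=2 (RAW on I0.r5 (WB@5)) EX@6 MEM@7 WB@8
I2 mul r4 <- r1,r2: IF@3 ID@6 stall=2 (RAW on I1.r1 (WB@8)) EX@9 MEM@10 WB@11
I3 ld r5 <- r1: IF@6 ID@9 stall=0 (-) EX@10 MEM@11 WB@12

Answer: 5 8 11 12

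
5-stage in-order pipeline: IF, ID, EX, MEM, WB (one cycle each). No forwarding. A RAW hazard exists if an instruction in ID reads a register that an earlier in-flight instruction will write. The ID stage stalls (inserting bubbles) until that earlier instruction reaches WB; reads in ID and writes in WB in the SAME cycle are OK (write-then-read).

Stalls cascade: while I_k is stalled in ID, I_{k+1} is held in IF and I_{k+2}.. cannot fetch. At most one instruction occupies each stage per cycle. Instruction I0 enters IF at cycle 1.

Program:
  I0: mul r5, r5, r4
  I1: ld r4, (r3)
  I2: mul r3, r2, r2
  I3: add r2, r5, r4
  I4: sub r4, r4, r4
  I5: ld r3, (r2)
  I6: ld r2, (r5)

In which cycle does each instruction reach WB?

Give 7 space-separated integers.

Answer: 5 6 7 9 10 12 13

Derivation:
I0 mul r5 <- r5,r4: IF@1 ID@2 stall=0 (-) EX@3 MEM@4 WB@5
I1 ld r4 <- r3: IF@2 ID@3 stall=0 (-) EX@4 MEM@5 WB@6
I2 mul r3 <- r2,r2: IF@3 ID@4 stall=0 (-) EX@5 MEM@6 WB@7
I3 add r2 <- r5,r4: IF@4 ID@5 stall=1 (RAW on I1.r4 (WB@6)) EX@7 MEM@8 WB@9
I4 sub r4 <- r4,r4: IF@5 ID@7 stall=0 (-) EX@8 MEM@9 WB@10
I5 ld r3 <- r2: IF@7 ID@8 stall=1 (RAW on I3.r2 (WB@9)) EX@10 MEM@11 WB@12
I6 ld r2 <- r5: IF@8 ID@10 stall=0 (-) EX@11 MEM@12 WB@13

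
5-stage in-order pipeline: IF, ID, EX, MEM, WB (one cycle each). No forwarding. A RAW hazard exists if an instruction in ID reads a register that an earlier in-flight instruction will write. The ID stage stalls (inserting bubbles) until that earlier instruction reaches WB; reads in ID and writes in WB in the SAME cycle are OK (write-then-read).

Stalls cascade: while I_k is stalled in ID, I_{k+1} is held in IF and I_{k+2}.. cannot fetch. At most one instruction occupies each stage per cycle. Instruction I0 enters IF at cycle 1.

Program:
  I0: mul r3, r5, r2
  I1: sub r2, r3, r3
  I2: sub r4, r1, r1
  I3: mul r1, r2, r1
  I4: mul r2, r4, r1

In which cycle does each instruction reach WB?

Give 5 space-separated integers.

Answer: 5 8 9 11 14

Derivation:
I0 mul r3 <- r5,r2: IF@1 ID@2 stall=0 (-) EX@3 MEM@4 WB@5
I1 sub r2 <- r3,r3: IF@2 ID@3 stall=2 (RAW on I0.r3 (WB@5)) EX@6 MEM@7 WB@8
I2 sub r4 <- r1,r1: IF@3 ID@6 stall=0 (-) EX@7 MEM@8 WB@9
I3 mul r1 <- r2,r1: IF@6 ID@7 stall=1 (RAW on I1.r2 (WB@8)) EX@9 MEM@10 WB@11
I4 mul r2 <- r4,r1: IF@7 ID@9 stall=2 (RAW on I3.r1 (WB@11)) EX@12 MEM@13 WB@14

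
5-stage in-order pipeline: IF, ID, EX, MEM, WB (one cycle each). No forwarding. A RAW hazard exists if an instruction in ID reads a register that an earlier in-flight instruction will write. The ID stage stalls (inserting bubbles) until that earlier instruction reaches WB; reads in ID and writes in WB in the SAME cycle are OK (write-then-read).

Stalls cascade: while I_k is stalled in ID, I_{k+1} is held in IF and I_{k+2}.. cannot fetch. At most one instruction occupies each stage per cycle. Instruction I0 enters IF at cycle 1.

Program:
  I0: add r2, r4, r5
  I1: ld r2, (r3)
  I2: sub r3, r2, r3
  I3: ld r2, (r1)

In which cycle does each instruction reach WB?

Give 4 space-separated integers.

I0 add r2 <- r4,r5: IF@1 ID@2 stall=0 (-) EX@3 MEM@4 WB@5
I1 ld r2 <- r3: IF@2 ID@3 stall=0 (-) EX@4 MEM@5 WB@6
I2 sub r3 <- r2,r3: IF@3 ID@4 stall=2 (RAW on I1.r2 (WB@6)) EX@7 MEM@8 WB@9
I3 ld r2 <- r1: IF@4 ID@7 stall=0 (-) EX@8 MEM@9 WB@10

Answer: 5 6 9 10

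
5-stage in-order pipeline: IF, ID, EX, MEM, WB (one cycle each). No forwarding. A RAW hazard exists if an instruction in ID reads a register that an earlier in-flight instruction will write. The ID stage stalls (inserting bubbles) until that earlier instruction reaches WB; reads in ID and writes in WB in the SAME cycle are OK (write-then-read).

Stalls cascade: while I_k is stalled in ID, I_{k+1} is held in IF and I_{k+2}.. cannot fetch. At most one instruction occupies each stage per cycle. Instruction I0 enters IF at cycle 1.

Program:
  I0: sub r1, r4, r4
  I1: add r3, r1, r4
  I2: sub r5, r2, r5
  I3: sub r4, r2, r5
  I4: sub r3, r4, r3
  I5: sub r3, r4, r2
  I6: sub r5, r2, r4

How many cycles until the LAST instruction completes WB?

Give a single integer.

Answer: 17

Derivation:
I0 sub r1 <- r4,r4: IF@1 ID@2 stall=0 (-) EX@3 MEM@4 WB@5
I1 add r3 <- r1,r4: IF@2 ID@3 stall=2 (RAW on I0.r1 (WB@5)) EX@6 MEM@7 WB@8
I2 sub r5 <- r2,r5: IF@3 ID@6 stall=0 (-) EX@7 MEM@8 WB@9
I3 sub r4 <- r2,r5: IF@6 ID@7 stall=2 (RAW on I2.r5 (WB@9)) EX@10 MEM@11 WB@12
I4 sub r3 <- r4,r3: IF@7 ID@10 stall=2 (RAW on I3.r4 (WB@12)) EX@13 MEM@14 WB@15
I5 sub r3 <- r4,r2: IF@10 ID@13 stall=0 (-) EX@14 MEM@15 WB@16
I6 sub r5 <- r2,r4: IF@13 ID@14 stall=0 (-) EX@15 MEM@16 WB@17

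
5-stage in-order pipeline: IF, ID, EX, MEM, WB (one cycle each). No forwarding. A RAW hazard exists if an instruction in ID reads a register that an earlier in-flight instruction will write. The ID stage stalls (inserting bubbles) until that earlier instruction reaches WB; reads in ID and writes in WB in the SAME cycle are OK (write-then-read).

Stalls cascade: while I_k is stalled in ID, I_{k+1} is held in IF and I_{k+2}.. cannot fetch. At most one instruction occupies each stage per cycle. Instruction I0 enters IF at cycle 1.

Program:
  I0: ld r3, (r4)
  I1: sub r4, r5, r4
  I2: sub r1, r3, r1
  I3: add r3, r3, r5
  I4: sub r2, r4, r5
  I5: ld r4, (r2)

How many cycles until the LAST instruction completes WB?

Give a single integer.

Answer: 13

Derivation:
I0 ld r3 <- r4: IF@1 ID@2 stall=0 (-) EX@3 MEM@4 WB@5
I1 sub r4 <- r5,r4: IF@2 ID@3 stall=0 (-) EX@4 MEM@5 WB@6
I2 sub r1 <- r3,r1: IF@3 ID@4 stall=1 (RAW on I0.r3 (WB@5)) EX@6 MEM@7 WB@8
I3 add r3 <- r3,r5: IF@4 ID@6 stall=0 (-) EX@7 MEM@8 WB@9
I4 sub r2 <- r4,r5: IF@6 ID@7 stall=0 (-) EX@8 MEM@9 WB@10
I5 ld r4 <- r2: IF@7 ID@8 stall=2 (RAW on I4.r2 (WB@10)) EX@11 MEM@12 WB@13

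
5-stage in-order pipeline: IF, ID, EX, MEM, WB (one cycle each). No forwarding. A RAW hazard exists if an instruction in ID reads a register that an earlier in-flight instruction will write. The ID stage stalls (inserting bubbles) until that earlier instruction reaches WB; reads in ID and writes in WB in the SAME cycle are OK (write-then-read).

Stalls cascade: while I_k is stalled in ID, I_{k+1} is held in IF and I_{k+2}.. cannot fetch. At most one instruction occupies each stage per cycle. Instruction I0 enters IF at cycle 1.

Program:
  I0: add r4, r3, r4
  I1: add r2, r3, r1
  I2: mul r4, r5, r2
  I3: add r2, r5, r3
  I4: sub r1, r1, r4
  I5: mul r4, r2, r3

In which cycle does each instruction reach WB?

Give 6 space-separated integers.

I0 add r4 <- r3,r4: IF@1 ID@2 stall=0 (-) EX@3 MEM@4 WB@5
I1 add r2 <- r3,r1: IF@2 ID@3 stall=0 (-) EX@4 MEM@5 WB@6
I2 mul r4 <- r5,r2: IF@3 ID@4 stall=2 (RAW on I1.r2 (WB@6)) EX@7 MEM@8 WB@9
I3 add r2 <- r5,r3: IF@4 ID@7 stall=0 (-) EX@8 MEM@9 WB@10
I4 sub r1 <- r1,r4: IF@7 ID@8 stall=1 (RAW on I2.r4 (WB@9)) EX@10 MEM@11 WB@12
I5 mul r4 <- r2,r3: IF@8 ID@10 stall=0 (-) EX@11 MEM@12 WB@13

Answer: 5 6 9 10 12 13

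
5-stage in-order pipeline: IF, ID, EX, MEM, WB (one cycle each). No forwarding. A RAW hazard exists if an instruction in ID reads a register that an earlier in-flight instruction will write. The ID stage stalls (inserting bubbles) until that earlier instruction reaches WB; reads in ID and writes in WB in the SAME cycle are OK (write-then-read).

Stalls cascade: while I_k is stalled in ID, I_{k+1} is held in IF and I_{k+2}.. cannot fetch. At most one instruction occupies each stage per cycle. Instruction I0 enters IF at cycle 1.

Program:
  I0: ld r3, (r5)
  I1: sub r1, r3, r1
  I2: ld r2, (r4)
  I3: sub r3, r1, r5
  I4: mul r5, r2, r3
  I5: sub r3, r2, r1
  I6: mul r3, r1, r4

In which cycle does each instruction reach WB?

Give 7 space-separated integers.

Answer: 5 8 9 11 14 15 16

Derivation:
I0 ld r3 <- r5: IF@1 ID@2 stall=0 (-) EX@3 MEM@4 WB@5
I1 sub r1 <- r3,r1: IF@2 ID@3 stall=2 (RAW on I0.r3 (WB@5)) EX@6 MEM@7 WB@8
I2 ld r2 <- r4: IF@3 ID@6 stall=0 (-) EX@7 MEM@8 WB@9
I3 sub r3 <- r1,r5: IF@6 ID@7 stall=1 (RAW on I1.r1 (WB@8)) EX@9 MEM@10 WB@11
I4 mul r5 <- r2,r3: IF@7 ID@9 stall=2 (RAW on I3.r3 (WB@11)) EX@12 MEM@13 WB@14
I5 sub r3 <- r2,r1: IF@9 ID@12 stall=0 (-) EX@13 MEM@14 WB@15
I6 mul r3 <- r1,r4: IF@12 ID@13 stall=0 (-) EX@14 MEM@15 WB@16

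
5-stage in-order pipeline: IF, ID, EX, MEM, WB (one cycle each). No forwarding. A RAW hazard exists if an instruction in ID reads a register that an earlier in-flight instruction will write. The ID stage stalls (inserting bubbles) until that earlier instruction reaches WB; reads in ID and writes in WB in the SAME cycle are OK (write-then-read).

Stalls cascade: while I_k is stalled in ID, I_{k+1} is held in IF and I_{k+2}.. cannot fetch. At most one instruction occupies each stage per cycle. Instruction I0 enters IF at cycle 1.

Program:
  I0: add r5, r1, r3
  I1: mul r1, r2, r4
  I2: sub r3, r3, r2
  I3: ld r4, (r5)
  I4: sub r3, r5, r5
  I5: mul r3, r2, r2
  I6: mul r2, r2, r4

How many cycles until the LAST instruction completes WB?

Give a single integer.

I0 add r5 <- r1,r3: IF@1 ID@2 stall=0 (-) EX@3 MEM@4 WB@5
I1 mul r1 <- r2,r4: IF@2 ID@3 stall=0 (-) EX@4 MEM@5 WB@6
I2 sub r3 <- r3,r2: IF@3 ID@4 stall=0 (-) EX@5 MEM@6 WB@7
I3 ld r4 <- r5: IF@4 ID@5 stall=0 (-) EX@6 MEM@7 WB@8
I4 sub r3 <- r5,r5: IF@5 ID@6 stall=0 (-) EX@7 MEM@8 WB@9
I5 mul r3 <- r2,r2: IF@6 ID@7 stall=0 (-) EX@8 MEM@9 WB@10
I6 mul r2 <- r2,r4: IF@7 ID@8 stall=0 (-) EX@9 MEM@10 WB@11

Answer: 11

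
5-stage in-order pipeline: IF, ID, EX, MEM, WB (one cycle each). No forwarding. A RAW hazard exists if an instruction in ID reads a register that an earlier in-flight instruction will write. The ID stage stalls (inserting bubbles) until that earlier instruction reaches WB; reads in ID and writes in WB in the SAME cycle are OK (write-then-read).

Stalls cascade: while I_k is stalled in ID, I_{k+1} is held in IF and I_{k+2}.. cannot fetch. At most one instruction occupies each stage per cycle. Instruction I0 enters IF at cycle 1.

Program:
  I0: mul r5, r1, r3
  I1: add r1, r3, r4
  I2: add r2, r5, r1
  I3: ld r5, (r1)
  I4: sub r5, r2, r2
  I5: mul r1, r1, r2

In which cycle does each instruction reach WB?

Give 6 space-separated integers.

I0 mul r5 <- r1,r3: IF@1 ID@2 stall=0 (-) EX@3 MEM@4 WB@5
I1 add r1 <- r3,r4: IF@2 ID@3 stall=0 (-) EX@4 MEM@5 WB@6
I2 add r2 <- r5,r1: IF@3 ID@4 stall=2 (RAW on I1.r1 (WB@6)) EX@7 MEM@8 WB@9
I3 ld r5 <- r1: IF@4 ID@7 stall=0 (-) EX@8 MEM@9 WB@10
I4 sub r5 <- r2,r2: IF@7 ID@8 stall=1 (RAW on I2.r2 (WB@9)) EX@10 MEM@11 WB@12
I5 mul r1 <- r1,r2: IF@8 ID@10 stall=0 (-) EX@11 MEM@12 WB@13

Answer: 5 6 9 10 12 13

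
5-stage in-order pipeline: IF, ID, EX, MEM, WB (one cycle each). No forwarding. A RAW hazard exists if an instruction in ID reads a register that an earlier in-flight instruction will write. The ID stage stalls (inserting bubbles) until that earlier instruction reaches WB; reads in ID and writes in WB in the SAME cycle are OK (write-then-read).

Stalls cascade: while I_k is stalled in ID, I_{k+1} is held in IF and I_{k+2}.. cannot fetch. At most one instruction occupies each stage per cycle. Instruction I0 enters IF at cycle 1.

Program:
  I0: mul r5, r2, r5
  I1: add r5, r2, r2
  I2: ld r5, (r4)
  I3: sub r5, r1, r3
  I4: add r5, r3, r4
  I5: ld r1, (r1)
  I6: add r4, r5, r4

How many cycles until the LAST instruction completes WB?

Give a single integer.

Answer: 12

Derivation:
I0 mul r5 <- r2,r5: IF@1 ID@2 stall=0 (-) EX@3 MEM@4 WB@5
I1 add r5 <- r2,r2: IF@2 ID@3 stall=0 (-) EX@4 MEM@5 WB@6
I2 ld r5 <- r4: IF@3 ID@4 stall=0 (-) EX@5 MEM@6 WB@7
I3 sub r5 <- r1,r3: IF@4 ID@5 stall=0 (-) EX@6 MEM@7 WB@8
I4 add r5 <- r3,r4: IF@5 ID@6 stall=0 (-) EX@7 MEM@8 WB@9
I5 ld r1 <- r1: IF@6 ID@7 stall=0 (-) EX@8 MEM@9 WB@10
I6 add r4 <- r5,r4: IF@7 ID@8 stall=1 (RAW on I4.r5 (WB@9)) EX@10 MEM@11 WB@12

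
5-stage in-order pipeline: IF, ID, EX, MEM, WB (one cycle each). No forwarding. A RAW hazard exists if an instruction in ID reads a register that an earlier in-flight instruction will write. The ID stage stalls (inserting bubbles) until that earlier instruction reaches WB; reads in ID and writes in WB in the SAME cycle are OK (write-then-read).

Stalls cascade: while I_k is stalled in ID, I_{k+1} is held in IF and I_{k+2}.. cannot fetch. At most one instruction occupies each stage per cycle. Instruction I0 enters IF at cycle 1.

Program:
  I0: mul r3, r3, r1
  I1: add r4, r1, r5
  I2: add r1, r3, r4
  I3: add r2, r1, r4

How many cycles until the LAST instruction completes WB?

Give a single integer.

Answer: 12

Derivation:
I0 mul r3 <- r3,r1: IF@1 ID@2 stall=0 (-) EX@3 MEM@4 WB@5
I1 add r4 <- r1,r5: IF@2 ID@3 stall=0 (-) EX@4 MEM@5 WB@6
I2 add r1 <- r3,r4: IF@3 ID@4 stall=2 (RAW on I1.r4 (WB@6)) EX@7 MEM@8 WB@9
I3 add r2 <- r1,r4: IF@4 ID@7 stall=2 (RAW on I2.r1 (WB@9)) EX@10 MEM@11 WB@12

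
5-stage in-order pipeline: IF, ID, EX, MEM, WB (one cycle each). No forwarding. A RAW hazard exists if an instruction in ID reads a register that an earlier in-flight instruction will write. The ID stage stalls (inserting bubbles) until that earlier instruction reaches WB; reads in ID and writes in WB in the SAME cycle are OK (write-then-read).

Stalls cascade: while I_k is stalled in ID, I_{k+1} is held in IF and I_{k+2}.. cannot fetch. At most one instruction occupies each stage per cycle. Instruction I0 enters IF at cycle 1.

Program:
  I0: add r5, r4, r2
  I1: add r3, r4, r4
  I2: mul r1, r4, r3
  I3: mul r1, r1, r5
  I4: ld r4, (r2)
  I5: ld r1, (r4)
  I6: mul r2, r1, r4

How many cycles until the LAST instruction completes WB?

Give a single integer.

I0 add r5 <- r4,r2: IF@1 ID@2 stall=0 (-) EX@3 MEM@4 WB@5
I1 add r3 <- r4,r4: IF@2 ID@3 stall=0 (-) EX@4 MEM@5 WB@6
I2 mul r1 <- r4,r3: IF@3 ID@4 stall=2 (RAW on I1.r3 (WB@6)) EX@7 MEM@8 WB@9
I3 mul r1 <- r1,r5: IF@4 ID@7 stall=2 (RAW on I2.r1 (WB@9)) EX@10 MEM@11 WB@12
I4 ld r4 <- r2: IF@7 ID@10 stall=0 (-) EX@11 MEM@12 WB@13
I5 ld r1 <- r4: IF@10 ID@11 stall=2 (RAW on I4.r4 (WB@13)) EX@14 MEM@15 WB@16
I6 mul r2 <- r1,r4: IF@11 ID@14 stall=2 (RAW on I5.r1 (WB@16)) EX@17 MEM@18 WB@19

Answer: 19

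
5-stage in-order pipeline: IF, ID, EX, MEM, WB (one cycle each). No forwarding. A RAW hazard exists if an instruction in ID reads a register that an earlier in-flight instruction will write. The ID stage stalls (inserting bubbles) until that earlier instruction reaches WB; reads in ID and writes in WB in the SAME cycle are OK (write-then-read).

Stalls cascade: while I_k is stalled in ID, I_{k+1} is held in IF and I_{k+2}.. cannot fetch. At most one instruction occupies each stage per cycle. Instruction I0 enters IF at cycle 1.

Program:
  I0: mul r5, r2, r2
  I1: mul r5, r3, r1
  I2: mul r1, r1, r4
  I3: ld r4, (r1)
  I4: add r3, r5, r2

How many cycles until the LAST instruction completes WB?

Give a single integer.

I0 mul r5 <- r2,r2: IF@1 ID@2 stall=0 (-) EX@3 MEM@4 WB@5
I1 mul r5 <- r3,r1: IF@2 ID@3 stall=0 (-) EX@4 MEM@5 WB@6
I2 mul r1 <- r1,r4: IF@3 ID@4 stall=0 (-) EX@5 MEM@6 WB@7
I3 ld r4 <- r1: IF@4 ID@5 stall=2 (RAW on I2.r1 (WB@7)) EX@8 MEM@9 WB@10
I4 add r3 <- r5,r2: IF@5 ID@8 stall=0 (-) EX@9 MEM@10 WB@11

Answer: 11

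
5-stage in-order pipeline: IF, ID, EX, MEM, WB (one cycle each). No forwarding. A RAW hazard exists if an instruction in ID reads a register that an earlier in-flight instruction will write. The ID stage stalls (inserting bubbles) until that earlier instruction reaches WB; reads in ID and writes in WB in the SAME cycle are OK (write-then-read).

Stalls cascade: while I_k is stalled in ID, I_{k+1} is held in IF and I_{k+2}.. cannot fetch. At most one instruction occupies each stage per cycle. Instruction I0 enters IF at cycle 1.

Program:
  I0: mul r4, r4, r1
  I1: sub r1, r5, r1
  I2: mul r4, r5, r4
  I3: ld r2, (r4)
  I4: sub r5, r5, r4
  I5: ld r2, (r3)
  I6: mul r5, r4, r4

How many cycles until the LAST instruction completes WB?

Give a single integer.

Answer: 14

Derivation:
I0 mul r4 <- r4,r1: IF@1 ID@2 stall=0 (-) EX@3 MEM@4 WB@5
I1 sub r1 <- r5,r1: IF@2 ID@3 stall=0 (-) EX@4 MEM@5 WB@6
I2 mul r4 <- r5,r4: IF@3 ID@4 stall=1 (RAW on I0.r4 (WB@5)) EX@6 MEM@7 WB@8
I3 ld r2 <- r4: IF@4 ID@6 stall=2 (RAW on I2.r4 (WB@8)) EX@9 MEM@10 WB@11
I4 sub r5 <- r5,r4: IF@6 ID@9 stall=0 (-) EX@10 MEM@11 WB@12
I5 ld r2 <- r3: IF@9 ID@10 stall=0 (-) EX@11 MEM@12 WB@13
I6 mul r5 <- r4,r4: IF@10 ID@11 stall=0 (-) EX@12 MEM@13 WB@14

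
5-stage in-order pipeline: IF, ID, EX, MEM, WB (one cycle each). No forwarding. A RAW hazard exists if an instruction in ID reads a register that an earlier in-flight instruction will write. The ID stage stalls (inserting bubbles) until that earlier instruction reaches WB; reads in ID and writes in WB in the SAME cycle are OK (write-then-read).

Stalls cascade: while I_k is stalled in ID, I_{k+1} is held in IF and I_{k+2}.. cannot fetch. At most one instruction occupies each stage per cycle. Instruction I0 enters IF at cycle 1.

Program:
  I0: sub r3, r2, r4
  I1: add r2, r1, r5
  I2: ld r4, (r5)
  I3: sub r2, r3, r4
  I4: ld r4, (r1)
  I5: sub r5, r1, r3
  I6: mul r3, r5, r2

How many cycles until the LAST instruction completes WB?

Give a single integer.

Answer: 15

Derivation:
I0 sub r3 <- r2,r4: IF@1 ID@2 stall=0 (-) EX@3 MEM@4 WB@5
I1 add r2 <- r1,r5: IF@2 ID@3 stall=0 (-) EX@4 MEM@5 WB@6
I2 ld r4 <- r5: IF@3 ID@4 stall=0 (-) EX@5 MEM@6 WB@7
I3 sub r2 <- r3,r4: IF@4 ID@5 stall=2 (RAW on I2.r4 (WB@7)) EX@8 MEM@9 WB@10
I4 ld r4 <- r1: IF@5 ID@8 stall=0 (-) EX@9 MEM@10 WB@11
I5 sub r5 <- r1,r3: IF@8 ID@9 stall=0 (-) EX@10 MEM@11 WB@12
I6 mul r3 <- r5,r2: IF@9 ID@10 stall=2 (RAW on I5.r5 (WB@12)) EX@13 MEM@14 WB@15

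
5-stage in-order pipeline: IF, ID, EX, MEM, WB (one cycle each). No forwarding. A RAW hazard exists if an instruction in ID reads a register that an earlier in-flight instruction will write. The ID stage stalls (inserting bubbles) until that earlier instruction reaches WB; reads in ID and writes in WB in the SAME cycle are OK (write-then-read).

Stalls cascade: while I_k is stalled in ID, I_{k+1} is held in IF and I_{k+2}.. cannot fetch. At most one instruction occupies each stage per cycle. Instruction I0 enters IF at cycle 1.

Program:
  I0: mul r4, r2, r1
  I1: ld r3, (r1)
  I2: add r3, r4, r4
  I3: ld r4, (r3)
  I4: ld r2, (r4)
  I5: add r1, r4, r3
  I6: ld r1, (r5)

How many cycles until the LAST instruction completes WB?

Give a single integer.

I0 mul r4 <- r2,r1: IF@1 ID@2 stall=0 (-) EX@3 MEM@4 WB@5
I1 ld r3 <- r1: IF@2 ID@3 stall=0 (-) EX@4 MEM@5 WB@6
I2 add r3 <- r4,r4: IF@3 ID@4 stall=1 (RAW on I0.r4 (WB@5)) EX@6 MEM@7 WB@8
I3 ld r4 <- r3: IF@4 ID@6 stall=2 (RAW on I2.r3 (WB@8)) EX@9 MEM@10 WB@11
I4 ld r2 <- r4: IF@6 ID@9 stall=2 (RAW on I3.r4 (WB@11)) EX@12 MEM@13 WB@14
I5 add r1 <- r4,r3: IF@9 ID@12 stall=0 (-) EX@13 MEM@14 WB@15
I6 ld r1 <- r5: IF@12 ID@13 stall=0 (-) EX@14 MEM@15 WB@16

Answer: 16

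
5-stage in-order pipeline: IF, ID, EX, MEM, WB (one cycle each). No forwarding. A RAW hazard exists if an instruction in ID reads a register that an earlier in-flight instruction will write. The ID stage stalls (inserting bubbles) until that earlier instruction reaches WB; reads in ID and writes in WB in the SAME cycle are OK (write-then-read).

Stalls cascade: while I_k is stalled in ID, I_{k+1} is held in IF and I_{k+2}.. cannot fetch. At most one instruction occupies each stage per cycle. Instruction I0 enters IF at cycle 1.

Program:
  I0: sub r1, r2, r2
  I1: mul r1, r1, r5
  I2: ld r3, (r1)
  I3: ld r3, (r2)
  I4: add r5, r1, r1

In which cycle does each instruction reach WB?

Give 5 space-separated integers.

I0 sub r1 <- r2,r2: IF@1 ID@2 stall=0 (-) EX@3 MEM@4 WB@5
I1 mul r1 <- r1,r5: IF@2 ID@3 stall=2 (RAW on I0.r1 (WB@5)) EX@6 MEM@7 WB@8
I2 ld r3 <- r1: IF@3 ID@6 stall=2 (RAW on I1.r1 (WB@8)) EX@9 MEM@10 WB@11
I3 ld r3 <- r2: IF@6 ID@9 stall=0 (-) EX@10 MEM@11 WB@12
I4 add r5 <- r1,r1: IF@9 ID@10 stall=0 (-) EX@11 MEM@12 WB@13

Answer: 5 8 11 12 13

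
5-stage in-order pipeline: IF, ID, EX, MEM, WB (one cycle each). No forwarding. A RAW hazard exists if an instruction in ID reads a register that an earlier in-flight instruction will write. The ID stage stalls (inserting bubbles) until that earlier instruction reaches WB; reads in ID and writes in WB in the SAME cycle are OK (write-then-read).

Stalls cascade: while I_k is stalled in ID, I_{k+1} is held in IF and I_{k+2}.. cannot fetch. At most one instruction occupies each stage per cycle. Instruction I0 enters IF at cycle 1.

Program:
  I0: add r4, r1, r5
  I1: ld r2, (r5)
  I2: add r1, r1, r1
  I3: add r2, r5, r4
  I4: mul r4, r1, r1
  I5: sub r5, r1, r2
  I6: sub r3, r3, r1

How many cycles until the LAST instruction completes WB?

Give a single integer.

Answer: 12

Derivation:
I0 add r4 <- r1,r5: IF@1 ID@2 stall=0 (-) EX@3 MEM@4 WB@5
I1 ld r2 <- r5: IF@2 ID@3 stall=0 (-) EX@4 MEM@5 WB@6
I2 add r1 <- r1,r1: IF@3 ID@4 stall=0 (-) EX@5 MEM@6 WB@7
I3 add r2 <- r5,r4: IF@4 ID@5 stall=0 (-) EX@6 MEM@7 WB@8
I4 mul r4 <- r1,r1: IF@5 ID@6 stall=1 (RAW on I2.r1 (WB@7)) EX@8 MEM@9 WB@10
I5 sub r5 <- r1,r2: IF@6 ID@8 stall=0 (-) EX@9 MEM@10 WB@11
I6 sub r3 <- r3,r1: IF@8 ID@9 stall=0 (-) EX@10 MEM@11 WB@12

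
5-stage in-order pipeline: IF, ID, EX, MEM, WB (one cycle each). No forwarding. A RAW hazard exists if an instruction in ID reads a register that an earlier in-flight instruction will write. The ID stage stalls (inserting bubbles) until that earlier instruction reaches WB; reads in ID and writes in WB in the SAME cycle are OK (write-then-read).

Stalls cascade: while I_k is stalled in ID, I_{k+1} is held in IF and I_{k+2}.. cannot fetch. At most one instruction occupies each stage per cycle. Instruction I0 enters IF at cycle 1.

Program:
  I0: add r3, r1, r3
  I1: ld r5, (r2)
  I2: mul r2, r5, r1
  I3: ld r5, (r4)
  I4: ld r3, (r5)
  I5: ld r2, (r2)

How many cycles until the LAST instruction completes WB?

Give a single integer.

I0 add r3 <- r1,r3: IF@1 ID@2 stall=0 (-) EX@3 MEM@4 WB@5
I1 ld r5 <- r2: IF@2 ID@3 stall=0 (-) EX@4 MEM@5 WB@6
I2 mul r2 <- r5,r1: IF@3 ID@4 stall=2 (RAW on I1.r5 (WB@6)) EX@7 MEM@8 WB@9
I3 ld r5 <- r4: IF@4 ID@7 stall=0 (-) EX@8 MEM@9 WB@10
I4 ld r3 <- r5: IF@7 ID@8 stall=2 (RAW on I3.r5 (WB@10)) EX@11 MEM@12 WB@13
I5 ld r2 <- r2: IF@8 ID@11 stall=0 (-) EX@12 MEM@13 WB@14

Answer: 14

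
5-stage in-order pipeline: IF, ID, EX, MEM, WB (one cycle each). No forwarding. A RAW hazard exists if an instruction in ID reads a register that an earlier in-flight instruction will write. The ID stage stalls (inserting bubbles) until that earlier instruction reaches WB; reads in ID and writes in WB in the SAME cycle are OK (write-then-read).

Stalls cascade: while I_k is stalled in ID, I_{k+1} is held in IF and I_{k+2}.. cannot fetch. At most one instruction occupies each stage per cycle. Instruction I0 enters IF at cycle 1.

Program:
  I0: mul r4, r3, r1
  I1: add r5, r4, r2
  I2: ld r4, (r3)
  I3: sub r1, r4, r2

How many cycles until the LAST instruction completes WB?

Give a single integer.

I0 mul r4 <- r3,r1: IF@1 ID@2 stall=0 (-) EX@3 MEM@4 WB@5
I1 add r5 <- r4,r2: IF@2 ID@3 stall=2 (RAW on I0.r4 (WB@5)) EX@6 MEM@7 WB@8
I2 ld r4 <- r3: IF@3 ID@6 stall=0 (-) EX@7 MEM@8 WB@9
I3 sub r1 <- r4,r2: IF@6 ID@7 stall=2 (RAW on I2.r4 (WB@9)) EX@10 MEM@11 WB@12

Answer: 12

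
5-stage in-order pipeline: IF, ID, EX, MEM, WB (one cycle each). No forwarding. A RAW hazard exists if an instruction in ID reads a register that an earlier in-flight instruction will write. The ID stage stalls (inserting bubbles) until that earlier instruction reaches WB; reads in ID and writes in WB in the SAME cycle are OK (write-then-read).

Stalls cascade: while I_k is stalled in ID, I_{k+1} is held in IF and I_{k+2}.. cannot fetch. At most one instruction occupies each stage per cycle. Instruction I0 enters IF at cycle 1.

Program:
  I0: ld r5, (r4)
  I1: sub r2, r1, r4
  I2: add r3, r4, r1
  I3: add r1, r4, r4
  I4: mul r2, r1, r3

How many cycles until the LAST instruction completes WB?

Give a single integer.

Answer: 11

Derivation:
I0 ld r5 <- r4: IF@1 ID@2 stall=0 (-) EX@3 MEM@4 WB@5
I1 sub r2 <- r1,r4: IF@2 ID@3 stall=0 (-) EX@4 MEM@5 WB@6
I2 add r3 <- r4,r1: IF@3 ID@4 stall=0 (-) EX@5 MEM@6 WB@7
I3 add r1 <- r4,r4: IF@4 ID@5 stall=0 (-) EX@6 MEM@7 WB@8
I4 mul r2 <- r1,r3: IF@5 ID@6 stall=2 (RAW on I3.r1 (WB@8)) EX@9 MEM@10 WB@11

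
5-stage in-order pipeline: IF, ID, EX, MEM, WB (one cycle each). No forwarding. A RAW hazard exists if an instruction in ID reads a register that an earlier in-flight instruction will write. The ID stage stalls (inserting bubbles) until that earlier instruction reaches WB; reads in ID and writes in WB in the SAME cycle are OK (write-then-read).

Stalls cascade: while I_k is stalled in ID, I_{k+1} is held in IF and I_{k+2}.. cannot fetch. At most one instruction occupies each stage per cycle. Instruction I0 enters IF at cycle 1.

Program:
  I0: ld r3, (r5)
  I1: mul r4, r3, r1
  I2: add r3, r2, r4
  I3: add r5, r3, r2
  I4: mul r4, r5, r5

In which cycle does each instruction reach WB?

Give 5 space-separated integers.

I0 ld r3 <- r5: IF@1 ID@2 stall=0 (-) EX@3 MEM@4 WB@5
I1 mul r4 <- r3,r1: IF@2 ID@3 stall=2 (RAW on I0.r3 (WB@5)) EX@6 MEM@7 WB@8
I2 add r3 <- r2,r4: IF@3 ID@6 stall=2 (RAW on I1.r4 (WB@8)) EX@9 MEM@10 WB@11
I3 add r5 <- r3,r2: IF@6 ID@9 stall=2 (RAW on I2.r3 (WB@11)) EX@12 MEM@13 WB@14
I4 mul r4 <- r5,r5: IF@9 ID@12 stall=2 (RAW on I3.r5 (WB@14)) EX@15 MEM@16 WB@17

Answer: 5 8 11 14 17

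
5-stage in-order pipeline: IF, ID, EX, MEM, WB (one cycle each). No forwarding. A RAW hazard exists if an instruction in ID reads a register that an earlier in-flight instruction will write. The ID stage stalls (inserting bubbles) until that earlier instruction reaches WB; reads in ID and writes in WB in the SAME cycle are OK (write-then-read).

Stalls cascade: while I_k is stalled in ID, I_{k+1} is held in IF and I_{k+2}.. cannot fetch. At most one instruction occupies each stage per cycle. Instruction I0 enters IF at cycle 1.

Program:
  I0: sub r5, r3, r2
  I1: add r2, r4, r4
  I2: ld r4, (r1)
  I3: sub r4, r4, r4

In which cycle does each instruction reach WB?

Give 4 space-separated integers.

I0 sub r5 <- r3,r2: IF@1 ID@2 stall=0 (-) EX@3 MEM@4 WB@5
I1 add r2 <- r4,r4: IF@2 ID@3 stall=0 (-) EX@4 MEM@5 WB@6
I2 ld r4 <- r1: IF@3 ID@4 stall=0 (-) EX@5 MEM@6 WB@7
I3 sub r4 <- r4,r4: IF@4 ID@5 stall=2 (RAW on I2.r4 (WB@7)) EX@8 MEM@9 WB@10

Answer: 5 6 7 10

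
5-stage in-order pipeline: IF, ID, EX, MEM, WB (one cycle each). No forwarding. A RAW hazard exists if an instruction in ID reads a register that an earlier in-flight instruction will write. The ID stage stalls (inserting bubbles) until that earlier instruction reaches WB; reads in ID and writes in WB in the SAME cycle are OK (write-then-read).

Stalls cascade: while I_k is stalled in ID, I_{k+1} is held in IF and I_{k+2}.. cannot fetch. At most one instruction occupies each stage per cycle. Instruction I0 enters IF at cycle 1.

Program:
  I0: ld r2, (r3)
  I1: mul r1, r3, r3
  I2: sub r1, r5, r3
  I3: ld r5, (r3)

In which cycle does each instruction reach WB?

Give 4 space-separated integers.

Answer: 5 6 7 8

Derivation:
I0 ld r2 <- r3: IF@1 ID@2 stall=0 (-) EX@3 MEM@4 WB@5
I1 mul r1 <- r3,r3: IF@2 ID@3 stall=0 (-) EX@4 MEM@5 WB@6
I2 sub r1 <- r5,r3: IF@3 ID@4 stall=0 (-) EX@5 MEM@6 WB@7
I3 ld r5 <- r3: IF@4 ID@5 stall=0 (-) EX@6 MEM@7 WB@8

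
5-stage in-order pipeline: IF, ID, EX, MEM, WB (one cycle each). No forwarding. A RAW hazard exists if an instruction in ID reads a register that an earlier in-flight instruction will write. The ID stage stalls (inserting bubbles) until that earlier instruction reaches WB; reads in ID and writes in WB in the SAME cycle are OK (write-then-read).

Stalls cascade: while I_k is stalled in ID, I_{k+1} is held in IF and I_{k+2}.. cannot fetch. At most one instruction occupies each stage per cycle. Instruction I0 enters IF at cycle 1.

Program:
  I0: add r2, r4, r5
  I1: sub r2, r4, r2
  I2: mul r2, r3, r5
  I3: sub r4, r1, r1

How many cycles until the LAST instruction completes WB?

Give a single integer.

I0 add r2 <- r4,r5: IF@1 ID@2 stall=0 (-) EX@3 MEM@4 WB@5
I1 sub r2 <- r4,r2: IF@2 ID@3 stall=2 (RAW on I0.r2 (WB@5)) EX@6 MEM@7 WB@8
I2 mul r2 <- r3,r5: IF@3 ID@6 stall=0 (-) EX@7 MEM@8 WB@9
I3 sub r4 <- r1,r1: IF@6 ID@7 stall=0 (-) EX@8 MEM@9 WB@10

Answer: 10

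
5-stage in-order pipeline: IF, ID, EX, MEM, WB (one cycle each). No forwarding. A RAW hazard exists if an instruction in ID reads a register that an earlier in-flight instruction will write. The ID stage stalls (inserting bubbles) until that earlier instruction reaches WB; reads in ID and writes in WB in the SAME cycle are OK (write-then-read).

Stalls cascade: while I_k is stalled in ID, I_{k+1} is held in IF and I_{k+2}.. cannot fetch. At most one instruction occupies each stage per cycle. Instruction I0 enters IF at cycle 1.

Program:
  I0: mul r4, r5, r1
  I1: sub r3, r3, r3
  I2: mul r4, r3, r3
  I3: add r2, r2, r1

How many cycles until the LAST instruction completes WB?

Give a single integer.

Answer: 10

Derivation:
I0 mul r4 <- r5,r1: IF@1 ID@2 stall=0 (-) EX@3 MEM@4 WB@5
I1 sub r3 <- r3,r3: IF@2 ID@3 stall=0 (-) EX@4 MEM@5 WB@6
I2 mul r4 <- r3,r3: IF@3 ID@4 stall=2 (RAW on I1.r3 (WB@6)) EX@7 MEM@8 WB@9
I3 add r2 <- r2,r1: IF@4 ID@7 stall=0 (-) EX@8 MEM@9 WB@10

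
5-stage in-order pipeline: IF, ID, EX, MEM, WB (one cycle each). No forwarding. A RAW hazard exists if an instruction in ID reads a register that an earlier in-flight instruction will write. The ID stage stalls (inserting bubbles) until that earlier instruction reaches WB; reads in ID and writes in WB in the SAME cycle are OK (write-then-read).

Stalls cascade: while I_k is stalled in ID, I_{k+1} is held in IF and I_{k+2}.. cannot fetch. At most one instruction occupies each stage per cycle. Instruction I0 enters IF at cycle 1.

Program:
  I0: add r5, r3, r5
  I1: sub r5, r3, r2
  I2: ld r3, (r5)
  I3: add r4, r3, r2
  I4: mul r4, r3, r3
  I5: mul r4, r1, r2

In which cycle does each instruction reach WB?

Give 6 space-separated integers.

Answer: 5 6 9 12 13 14

Derivation:
I0 add r5 <- r3,r5: IF@1 ID@2 stall=0 (-) EX@3 MEM@4 WB@5
I1 sub r5 <- r3,r2: IF@2 ID@3 stall=0 (-) EX@4 MEM@5 WB@6
I2 ld r3 <- r5: IF@3 ID@4 stall=2 (RAW on I1.r5 (WB@6)) EX@7 MEM@8 WB@9
I3 add r4 <- r3,r2: IF@4 ID@7 stall=2 (RAW on I2.r3 (WB@9)) EX@10 MEM@11 WB@12
I4 mul r4 <- r3,r3: IF@7 ID@10 stall=0 (-) EX@11 MEM@12 WB@13
I5 mul r4 <- r1,r2: IF@10 ID@11 stall=0 (-) EX@12 MEM@13 WB@14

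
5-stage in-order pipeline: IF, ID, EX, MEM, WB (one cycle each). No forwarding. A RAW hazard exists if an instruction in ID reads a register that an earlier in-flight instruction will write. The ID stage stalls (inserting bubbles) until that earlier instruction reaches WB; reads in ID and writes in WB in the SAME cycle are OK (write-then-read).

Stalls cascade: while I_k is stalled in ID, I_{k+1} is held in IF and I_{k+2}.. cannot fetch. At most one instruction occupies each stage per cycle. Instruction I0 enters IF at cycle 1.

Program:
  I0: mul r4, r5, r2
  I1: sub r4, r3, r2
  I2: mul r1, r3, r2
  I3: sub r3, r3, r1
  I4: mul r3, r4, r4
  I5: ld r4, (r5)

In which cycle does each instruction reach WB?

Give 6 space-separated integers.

I0 mul r4 <- r5,r2: IF@1 ID@2 stall=0 (-) EX@3 MEM@4 WB@5
I1 sub r4 <- r3,r2: IF@2 ID@3 stall=0 (-) EX@4 MEM@5 WB@6
I2 mul r1 <- r3,r2: IF@3 ID@4 stall=0 (-) EX@5 MEM@6 WB@7
I3 sub r3 <- r3,r1: IF@4 ID@5 stall=2 (RAW on I2.r1 (WB@7)) EX@8 MEM@9 WB@10
I4 mul r3 <- r4,r4: IF@5 ID@8 stall=0 (-) EX@9 MEM@10 WB@11
I5 ld r4 <- r5: IF@8 ID@9 stall=0 (-) EX@10 MEM@11 WB@12

Answer: 5 6 7 10 11 12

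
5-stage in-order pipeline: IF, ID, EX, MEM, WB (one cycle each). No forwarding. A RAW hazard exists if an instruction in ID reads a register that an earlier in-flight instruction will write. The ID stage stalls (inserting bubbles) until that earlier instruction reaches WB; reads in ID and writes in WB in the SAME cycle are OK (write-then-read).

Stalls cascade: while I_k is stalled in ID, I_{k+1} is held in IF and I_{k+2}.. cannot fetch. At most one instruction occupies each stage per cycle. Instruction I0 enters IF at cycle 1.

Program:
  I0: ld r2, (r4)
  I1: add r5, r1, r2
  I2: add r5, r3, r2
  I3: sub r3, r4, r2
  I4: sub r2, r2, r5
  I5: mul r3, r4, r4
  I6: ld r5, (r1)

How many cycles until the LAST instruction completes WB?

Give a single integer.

I0 ld r2 <- r4: IF@1 ID@2 stall=0 (-) EX@3 MEM@4 WB@5
I1 add r5 <- r1,r2: IF@2 ID@3 stall=2 (RAW on I0.r2 (WB@5)) EX@6 MEM@7 WB@8
I2 add r5 <- r3,r2: IF@3 ID@6 stall=0 (-) EX@7 MEM@8 WB@9
I3 sub r3 <- r4,r2: IF@6 ID@7 stall=0 (-) EX@8 MEM@9 WB@10
I4 sub r2 <- r2,r5: IF@7 ID@8 stall=1 (RAW on I2.r5 (WB@9)) EX@10 MEM@11 WB@12
I5 mul r3 <- r4,r4: IF@8 ID@10 stall=0 (-) EX@11 MEM@12 WB@13
I6 ld r5 <- r1: IF@10 ID@11 stall=0 (-) EX@12 MEM@13 WB@14

Answer: 14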